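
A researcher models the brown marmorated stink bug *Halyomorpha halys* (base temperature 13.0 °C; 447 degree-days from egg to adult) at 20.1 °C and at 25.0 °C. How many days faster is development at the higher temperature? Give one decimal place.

25.7 days

At 20.1 °C: 447 / (20.1 − 13.0) = 447 / 7.1 = 62.958 d.
At 25.0 °C: 447 / (25.0 − 13.0) = 447 / 12.0 = 37.250 d.
Difference = |62.958 − 37.250| = 25.708 ≈ 25.7 days.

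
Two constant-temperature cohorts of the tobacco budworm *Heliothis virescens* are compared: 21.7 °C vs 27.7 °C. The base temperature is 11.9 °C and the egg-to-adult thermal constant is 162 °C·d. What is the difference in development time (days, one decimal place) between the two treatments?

At 21.7 °C: 162 / (21.7 − 11.9) = 162 / 9.8 = 16.531 d.
At 27.7 °C: 162 / (27.7 − 11.9) = 162 / 15.8 = 10.253 d.
Difference = |16.531 − 10.253| = 6.277 ≈ 6.3 days.

6.3 days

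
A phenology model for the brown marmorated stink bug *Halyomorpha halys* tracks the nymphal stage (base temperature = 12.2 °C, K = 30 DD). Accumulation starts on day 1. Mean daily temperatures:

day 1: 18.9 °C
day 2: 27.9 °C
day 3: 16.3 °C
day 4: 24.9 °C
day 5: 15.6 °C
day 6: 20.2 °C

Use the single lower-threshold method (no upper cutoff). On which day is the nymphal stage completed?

Daily DD above 12.2 °C: 6.7, 15.7, 4.1, 12.7, 3.4, 8.0.
Cumulative: 6.7, 22.4, 26.5, 39.2, 42.6, 50.6.
The total first reaches 30 DD on day 4.

day 4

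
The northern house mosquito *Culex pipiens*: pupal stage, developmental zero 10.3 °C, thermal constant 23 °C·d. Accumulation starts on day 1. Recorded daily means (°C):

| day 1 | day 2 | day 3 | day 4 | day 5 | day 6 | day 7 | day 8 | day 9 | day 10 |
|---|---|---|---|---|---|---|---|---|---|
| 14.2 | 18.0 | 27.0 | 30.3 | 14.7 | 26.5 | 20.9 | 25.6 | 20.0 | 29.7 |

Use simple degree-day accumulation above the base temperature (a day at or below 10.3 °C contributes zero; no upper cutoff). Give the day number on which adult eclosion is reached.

Daily DD above 10.3 °C: 3.9, 7.7, 16.7, 20.0, 4.4, 16.2, 10.6, 15.3, 9.7, 19.4.
Cumulative: 3.9, 11.6, 28.3, 48.3, 52.7, 68.9, 79.5, 94.8, 104.5, 123.9.
The total first reaches 23 DD on day 3.

day 3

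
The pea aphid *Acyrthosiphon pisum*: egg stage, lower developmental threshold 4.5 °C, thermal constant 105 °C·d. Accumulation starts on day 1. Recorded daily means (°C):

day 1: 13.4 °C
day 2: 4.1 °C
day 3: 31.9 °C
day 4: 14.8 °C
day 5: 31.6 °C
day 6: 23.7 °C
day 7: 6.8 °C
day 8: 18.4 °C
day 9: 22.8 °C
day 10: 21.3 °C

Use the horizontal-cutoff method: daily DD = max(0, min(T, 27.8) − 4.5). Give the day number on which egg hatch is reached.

Daily DD above 4.5 °C (capped at 23.3): 8.9, 0.0, 23.3, 10.3, 23.3, 19.2, 2.3, 13.9, 18.3, 16.8.
Cumulative: 8.9, 8.9, 32.2, 42.5, 65.8, 85.0, 87.3, 101.2, 119.5, 136.3.
The total first reaches 105 DD on day 9.

day 9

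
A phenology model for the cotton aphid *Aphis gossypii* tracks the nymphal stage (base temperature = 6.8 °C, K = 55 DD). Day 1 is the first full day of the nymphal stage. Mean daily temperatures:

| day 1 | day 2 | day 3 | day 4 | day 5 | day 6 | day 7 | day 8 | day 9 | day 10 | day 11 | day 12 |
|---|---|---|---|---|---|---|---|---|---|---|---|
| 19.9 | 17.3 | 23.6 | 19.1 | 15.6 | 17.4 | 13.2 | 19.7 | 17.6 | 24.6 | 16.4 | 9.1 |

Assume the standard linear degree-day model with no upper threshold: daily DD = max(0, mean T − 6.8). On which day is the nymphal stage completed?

Daily DD above 6.8 °C: 13.1, 10.5, 16.8, 12.3, 8.8, 10.6, 6.4, 12.9, 10.8, 17.8, 9.6, 2.3.
Cumulative: 13.1, 23.6, 40.4, 52.7, 61.5, 72.1, 78.5, 91.4, 102.2, 120.0, 129.6, 131.9.
The total first reaches 55 DD on day 5.

day 5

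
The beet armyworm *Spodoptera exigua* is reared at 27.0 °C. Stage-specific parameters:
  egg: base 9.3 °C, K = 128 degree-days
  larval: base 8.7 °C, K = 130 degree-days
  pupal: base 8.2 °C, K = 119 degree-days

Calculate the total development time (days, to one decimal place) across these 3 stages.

egg: 128 / (27.0 − 9.3) = 128 / 17.7 = 7.232 d.
larval: 130 / (27.0 − 8.7) = 130 / 18.3 = 7.104 d.
pupal: 119 / (27.0 − 8.2) = 119 / 18.8 = 6.330 d.
Sum = 20.665 ≈ 20.7 days.

20.7 days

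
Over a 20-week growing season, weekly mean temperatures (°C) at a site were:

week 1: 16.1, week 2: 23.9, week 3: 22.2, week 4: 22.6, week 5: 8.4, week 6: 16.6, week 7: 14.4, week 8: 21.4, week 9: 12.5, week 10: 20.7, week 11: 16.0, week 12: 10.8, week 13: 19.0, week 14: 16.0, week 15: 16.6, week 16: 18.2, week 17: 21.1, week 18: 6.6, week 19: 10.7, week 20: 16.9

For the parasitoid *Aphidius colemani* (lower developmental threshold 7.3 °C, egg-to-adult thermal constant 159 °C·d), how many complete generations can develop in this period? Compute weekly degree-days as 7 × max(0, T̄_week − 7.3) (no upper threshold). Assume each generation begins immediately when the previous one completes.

8 generations

Weekly DD (7 × max(0, T̄ − 7.3)): 61.6, 116.2, 104.3, 107.1, 7.7, 65.1, 49.7, 98.7, 36.4, 93.8, 60.9, 24.5, 81.9, 60.9, 65.1, 76.3, 96.6, 0.0, 23.8, 67.2.
Season total = 1297.8 DD.
Complete generations = ⌊1297.8 / 159⌋ = 8.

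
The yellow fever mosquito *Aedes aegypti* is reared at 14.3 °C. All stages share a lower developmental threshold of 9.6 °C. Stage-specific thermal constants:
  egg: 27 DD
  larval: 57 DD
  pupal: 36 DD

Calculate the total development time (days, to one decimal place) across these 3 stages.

Daily accumulation at 14.3 °C = 14.3 − 9.6 = 4.7 DD/day.
Total K = 27 + 57 + 36 = 120 DD.
Total duration = 120 / 4.7 = 25.532 ≈ 25.5 days.

25.5 days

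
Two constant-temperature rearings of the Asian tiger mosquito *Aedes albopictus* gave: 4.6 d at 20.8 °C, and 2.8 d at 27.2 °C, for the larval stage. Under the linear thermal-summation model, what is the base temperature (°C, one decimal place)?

Under the model K = D·(T − T_b), so D₁·(T₁ − T_b) = D₂·(T₂ − T_b).
4.6·(20.8 − T_b) = 2.8·(27.2 − T_b)
T_b = (4.6·20.8 − 2.8·27.2) / (4.6 − 2.8) = 19.52 / 1.8 = 10.844 °C ≈ 10.8 °C.

10.8 °C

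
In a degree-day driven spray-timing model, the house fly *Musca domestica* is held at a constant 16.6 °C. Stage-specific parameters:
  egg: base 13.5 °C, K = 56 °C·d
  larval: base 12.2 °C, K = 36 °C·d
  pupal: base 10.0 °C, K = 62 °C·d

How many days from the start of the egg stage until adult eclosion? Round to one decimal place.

35.6 days

egg: 56 / (16.6 − 13.5) = 56 / 3.1 = 18.065 d.
larval: 36 / (16.6 − 12.2) = 36 / 4.4 = 8.182 d.
pupal: 62 / (16.6 − 10.0) = 62 / 6.6 = 9.394 d.
Sum = 35.640 ≈ 35.6 days.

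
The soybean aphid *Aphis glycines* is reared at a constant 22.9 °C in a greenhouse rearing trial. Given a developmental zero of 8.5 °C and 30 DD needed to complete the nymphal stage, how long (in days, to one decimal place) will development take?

Daily accumulation = 22.9 − 8.5 = 14.4 DD/day.
Duration = 30 / 14.4 = 2.083 ≈ 2.1 days.

2.1 days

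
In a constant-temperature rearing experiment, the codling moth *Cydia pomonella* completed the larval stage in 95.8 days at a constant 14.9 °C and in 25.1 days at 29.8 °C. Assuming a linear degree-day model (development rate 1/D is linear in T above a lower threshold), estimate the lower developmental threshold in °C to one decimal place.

9.6 °C

Linear rate model ⇒ the product D·(T − T_b) is constant across temperatures.
95.8·(14.9 − T_b) = 25.1·(29.8 − T_b)
T_b = (95.8·14.9 − 25.1·29.8) / (95.8 − 25.1) = 679.44 / 70.7 = 9.610 °C ≈ 9.6 °C.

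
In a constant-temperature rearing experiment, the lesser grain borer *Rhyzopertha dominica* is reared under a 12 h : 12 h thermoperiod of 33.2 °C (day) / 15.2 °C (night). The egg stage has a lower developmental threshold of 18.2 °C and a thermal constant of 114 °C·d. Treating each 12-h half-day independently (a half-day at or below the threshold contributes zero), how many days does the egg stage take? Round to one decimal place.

Day half: max(0, 33.2 − 18.2) × 0.5 = 15.0 × 0.5 = 7.50 DD.
Night half: max(0, 15.2 − 18.2) × 0.5 = 0.0 × 0.5 = 0.00 DD.
Per 24 h: 7.50 DD/day.
Duration = 114 / 7.50 = 15.200 ≈ 15.2 days.

15.2 days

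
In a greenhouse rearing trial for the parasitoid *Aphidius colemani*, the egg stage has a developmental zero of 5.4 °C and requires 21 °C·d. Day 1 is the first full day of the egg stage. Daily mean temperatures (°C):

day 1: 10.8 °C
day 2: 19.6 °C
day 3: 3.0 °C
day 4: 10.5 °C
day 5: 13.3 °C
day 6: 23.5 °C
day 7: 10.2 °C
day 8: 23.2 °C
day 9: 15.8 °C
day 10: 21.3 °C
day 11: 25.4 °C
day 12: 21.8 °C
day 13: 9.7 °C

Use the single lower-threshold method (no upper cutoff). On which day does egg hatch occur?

day 4

Daily DD above 5.4 °C: 5.4, 14.2, 0.0, 5.1, 7.9, 18.1, 4.8, 17.8, 10.4, 15.9, 20.0, 16.4, 4.3.
Cumulative: 5.4, 19.6, 19.6, 24.7, 32.6, 50.7, 55.5, 73.3, 83.7, 99.6, 119.6, 136.0, 140.3.
The total first reaches 21 DD on day 4.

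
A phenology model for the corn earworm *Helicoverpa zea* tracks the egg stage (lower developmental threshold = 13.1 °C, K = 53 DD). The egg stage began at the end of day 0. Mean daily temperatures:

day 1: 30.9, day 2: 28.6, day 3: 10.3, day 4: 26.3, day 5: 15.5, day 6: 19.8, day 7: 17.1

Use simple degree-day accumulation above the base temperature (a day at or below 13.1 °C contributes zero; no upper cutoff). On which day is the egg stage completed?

day 6

Daily DD above 13.1 °C: 17.8, 15.5, 0.0, 13.2, 2.4, 6.7, 4.0.
Cumulative: 17.8, 33.3, 33.3, 46.5, 48.9, 55.6, 59.6.
The total first reaches 53 DD on day 6.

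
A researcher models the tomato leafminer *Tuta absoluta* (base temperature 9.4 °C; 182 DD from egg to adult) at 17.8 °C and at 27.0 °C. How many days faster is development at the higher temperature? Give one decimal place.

At 17.8 °C: 182 / (17.8 − 9.4) = 182 / 8.4 = 21.667 d.
At 27.0 °C: 182 / (27.0 − 9.4) = 182 / 17.6 = 10.341 d.
Difference = |21.667 − 10.341| = 11.326 ≈ 11.3 days.

11.3 days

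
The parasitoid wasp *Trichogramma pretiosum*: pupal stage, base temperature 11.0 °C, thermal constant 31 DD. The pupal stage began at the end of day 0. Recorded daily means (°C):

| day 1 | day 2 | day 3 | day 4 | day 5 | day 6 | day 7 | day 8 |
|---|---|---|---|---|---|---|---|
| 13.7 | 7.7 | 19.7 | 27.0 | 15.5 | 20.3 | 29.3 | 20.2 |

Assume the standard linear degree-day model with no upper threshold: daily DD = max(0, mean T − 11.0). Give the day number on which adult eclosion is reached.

day 5

Daily DD above 11.0 °C: 2.7, 0.0, 8.7, 16.0, 4.5, 9.3, 18.3, 9.2.
Cumulative: 2.7, 2.7, 11.4, 27.4, 31.9, 41.2, 59.5, 68.7.
The total first reaches 31 DD on day 5.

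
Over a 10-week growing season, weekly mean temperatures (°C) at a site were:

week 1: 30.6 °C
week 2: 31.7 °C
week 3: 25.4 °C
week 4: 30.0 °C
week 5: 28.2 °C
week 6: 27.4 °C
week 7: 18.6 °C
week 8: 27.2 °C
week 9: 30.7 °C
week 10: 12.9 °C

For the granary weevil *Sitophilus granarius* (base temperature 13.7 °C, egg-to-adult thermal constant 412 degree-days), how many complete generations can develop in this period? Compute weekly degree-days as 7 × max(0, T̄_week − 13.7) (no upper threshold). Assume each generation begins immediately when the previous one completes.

Weekly DD (7 × max(0, T̄ − 13.7)): 118.3, 126.0, 81.9, 114.1, 101.5, 95.9, 34.3, 94.5, 119.0, 0.0.
Season total = 885.5 DD.
Complete generations = ⌊885.5 / 412⌋ = 2.

2 generations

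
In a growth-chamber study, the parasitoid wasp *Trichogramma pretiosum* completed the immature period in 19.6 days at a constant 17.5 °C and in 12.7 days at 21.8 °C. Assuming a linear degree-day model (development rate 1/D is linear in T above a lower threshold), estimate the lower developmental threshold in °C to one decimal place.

9.6 °C

Under the model K = D·(T − T_b), so D₁·(T₁ − T_b) = D₂·(T₂ − T_b).
19.6·(17.5 − T_b) = 12.7·(21.8 − T_b)
T_b = (19.6·17.5 − 12.7·21.8) / (19.6 − 12.7) = 66.14 / 6.9 = 9.586 °C ≈ 9.6 °C.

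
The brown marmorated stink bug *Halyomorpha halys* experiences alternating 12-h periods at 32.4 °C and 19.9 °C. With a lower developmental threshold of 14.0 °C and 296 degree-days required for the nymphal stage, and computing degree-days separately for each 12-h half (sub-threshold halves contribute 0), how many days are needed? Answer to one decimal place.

Day half: max(0, 32.4 − 14.0) × 0.5 = 18.4 × 0.5 = 9.20 DD.
Night half: max(0, 19.9 − 14.0) × 0.5 = 5.9 × 0.5 = 2.95 DD.
Per 24 h: 12.15 DD/day.
Duration = 296 / 12.15 = 24.362 ≈ 24.4 days.

24.4 days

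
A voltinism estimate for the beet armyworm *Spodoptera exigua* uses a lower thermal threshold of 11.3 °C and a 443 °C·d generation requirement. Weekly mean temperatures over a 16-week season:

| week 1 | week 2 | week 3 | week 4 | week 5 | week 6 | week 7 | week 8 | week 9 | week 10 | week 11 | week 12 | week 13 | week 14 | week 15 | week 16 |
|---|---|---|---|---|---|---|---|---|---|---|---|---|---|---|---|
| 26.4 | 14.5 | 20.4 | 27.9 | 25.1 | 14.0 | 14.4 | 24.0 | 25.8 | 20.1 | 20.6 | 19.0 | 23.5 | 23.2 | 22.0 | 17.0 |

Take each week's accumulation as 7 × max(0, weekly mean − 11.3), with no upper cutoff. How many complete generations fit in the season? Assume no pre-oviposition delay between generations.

Weekly DD (7 × max(0, T̄ − 11.3)): 105.7, 22.4, 63.7, 116.2, 96.6, 18.9, 21.7, 88.9, 101.5, 61.6, 65.1, 53.9, 85.4, 83.3, 74.9, 39.9.
Season total = 1099.7 DD.
Complete generations = ⌊1099.7 / 443⌋ = 2.

2 generations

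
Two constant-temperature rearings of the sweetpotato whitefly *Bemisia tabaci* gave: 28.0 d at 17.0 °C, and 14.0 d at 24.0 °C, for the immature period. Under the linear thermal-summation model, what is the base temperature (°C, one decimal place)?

10.0 °C

Under the model K = D·(T − T_b), so D₁·(T₁ − T_b) = D₂·(T₂ − T_b).
28.0·(17.0 − T_b) = 14.0·(24.0 − T_b)
T_b = (28.0·17.0 − 14.0·24.0) / (28.0 − 14.0) = 140.00 / 14.0 = 10.000 °C ≈ 10.0 °C.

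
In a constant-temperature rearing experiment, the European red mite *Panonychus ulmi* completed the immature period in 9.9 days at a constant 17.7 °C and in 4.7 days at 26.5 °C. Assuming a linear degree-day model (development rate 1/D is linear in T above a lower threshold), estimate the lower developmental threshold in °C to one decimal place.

9.7 °C

Under the model K = D·(T − T_b), so D₁·(T₁ − T_b) = D₂·(T₂ − T_b).
9.9·(17.7 − T_b) = 4.7·(26.5 − T_b)
T_b = (9.9·17.7 − 4.7·26.5) / (9.9 − 4.7) = 50.68 / 5.2 = 9.746 °C ≈ 9.7 °C.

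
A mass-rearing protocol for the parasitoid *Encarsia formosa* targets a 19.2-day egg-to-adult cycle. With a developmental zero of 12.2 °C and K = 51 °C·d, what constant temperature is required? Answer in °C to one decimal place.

Required daily accumulation = 51 / 19.2 = 2.656 DD/day.
T = T_base + 2.656 = 12.2 + 2.656 = 14.856 ≈ 14.9 °C.

14.9 °C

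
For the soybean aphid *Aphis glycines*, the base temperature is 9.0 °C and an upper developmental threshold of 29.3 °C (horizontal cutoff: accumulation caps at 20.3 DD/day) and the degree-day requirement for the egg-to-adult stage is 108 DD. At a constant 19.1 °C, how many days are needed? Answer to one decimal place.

10.7 days

Daily accumulation = 19.1 − 9.0 = 10.1 DD/day.
Duration = 108 / 10.1 = 10.693 ≈ 10.7 days.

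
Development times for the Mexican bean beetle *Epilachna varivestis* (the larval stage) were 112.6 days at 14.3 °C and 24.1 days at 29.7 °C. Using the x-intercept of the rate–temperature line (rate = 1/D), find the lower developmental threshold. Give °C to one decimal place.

10.1 °C

Linear rate model ⇒ the product D·(T − T_b) is constant across temperatures.
112.6·(14.3 − T_b) = 24.1·(29.7 − T_b)
T_b = (112.6·14.3 − 24.1·29.7) / (112.6 − 24.1) = 894.41 / 88.5 = 10.106 °C ≈ 10.1 °C.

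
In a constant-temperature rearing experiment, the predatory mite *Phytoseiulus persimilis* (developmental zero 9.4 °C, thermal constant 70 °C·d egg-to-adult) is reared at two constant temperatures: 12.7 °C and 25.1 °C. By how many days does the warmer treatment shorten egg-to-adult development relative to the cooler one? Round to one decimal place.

At 12.7 °C: 70 / (12.7 − 9.4) = 70 / 3.3 = 21.212 d.
At 25.1 °C: 70 / (25.1 − 9.4) = 70 / 15.7 = 4.459 d.
Difference = |21.212 − 4.459| = 16.754 ≈ 16.8 days.

16.8 days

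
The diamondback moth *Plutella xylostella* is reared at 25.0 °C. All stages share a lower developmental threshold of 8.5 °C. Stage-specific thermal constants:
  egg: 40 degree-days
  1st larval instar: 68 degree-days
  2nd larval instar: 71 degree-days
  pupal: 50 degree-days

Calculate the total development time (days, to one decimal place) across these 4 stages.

Daily accumulation at 25.0 °C = 25.0 − 8.5 = 16.5 DD/day.
Total K = 40 + 68 + 71 + 50 = 229 DD.
Total duration = 229 / 16.5 = 13.879 ≈ 13.9 days.

13.9 days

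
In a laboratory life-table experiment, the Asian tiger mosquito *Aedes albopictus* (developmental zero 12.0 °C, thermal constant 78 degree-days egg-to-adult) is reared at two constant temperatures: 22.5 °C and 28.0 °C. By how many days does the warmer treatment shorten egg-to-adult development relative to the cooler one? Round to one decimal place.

At 22.5 °C: 78 / (22.5 − 12.0) = 78 / 10.5 = 7.429 d.
At 28.0 °C: 78 / (28.0 − 12.0) = 78 / 16.0 = 4.875 d.
Difference = |7.429 − 4.875| = 2.554 ≈ 2.6 days.

2.6 days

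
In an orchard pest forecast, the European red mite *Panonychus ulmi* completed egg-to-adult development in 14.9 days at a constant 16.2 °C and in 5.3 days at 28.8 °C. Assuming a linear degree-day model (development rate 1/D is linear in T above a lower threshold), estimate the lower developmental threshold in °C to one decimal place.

Equal thermal constants: D₁(T₁ − T_b) = D₂(T₂ − T_b).
14.9·(16.2 − T_b) = 5.3·(28.8 − T_b)
T_b = (14.9·16.2 − 5.3·28.8) / (14.9 − 5.3) = 88.74 / 9.6 = 9.244 °C ≈ 9.2 °C.

9.2 °C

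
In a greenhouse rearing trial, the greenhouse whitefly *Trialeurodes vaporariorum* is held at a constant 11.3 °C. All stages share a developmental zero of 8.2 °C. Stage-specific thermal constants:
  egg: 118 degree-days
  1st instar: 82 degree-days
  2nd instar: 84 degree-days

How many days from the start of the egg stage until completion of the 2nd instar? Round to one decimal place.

91.6 days

Daily accumulation at 11.3 °C = 11.3 − 8.2 = 3.1 DD/day.
Total K = 118 + 82 + 84 = 284 DD.
Total duration = 284 / 3.1 = 91.613 ≈ 91.6 days.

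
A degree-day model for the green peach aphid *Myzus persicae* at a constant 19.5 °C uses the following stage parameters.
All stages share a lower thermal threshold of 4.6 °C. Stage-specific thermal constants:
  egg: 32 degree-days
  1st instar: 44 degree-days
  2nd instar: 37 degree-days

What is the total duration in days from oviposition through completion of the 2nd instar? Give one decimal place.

Daily accumulation at 19.5 °C = 19.5 − 4.6 = 14.9 DD/day.
Total K = 32 + 44 + 37 = 113 DD.
Total duration = 113 / 14.9 = 7.584 ≈ 7.6 days.

7.6 days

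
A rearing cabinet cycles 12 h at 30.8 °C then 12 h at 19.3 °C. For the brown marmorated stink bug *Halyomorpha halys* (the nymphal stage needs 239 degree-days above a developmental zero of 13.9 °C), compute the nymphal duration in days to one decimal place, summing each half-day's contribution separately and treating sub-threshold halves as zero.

Day half: max(0, 30.8 − 13.9) × 0.5 = 16.9 × 0.5 = 8.45 DD.
Night half: max(0, 19.3 − 13.9) × 0.5 = 5.4 × 0.5 = 2.70 DD.
Per 24 h: 11.15 DD/day.
Duration = 239 / 11.15 = 21.435 ≈ 21.4 days.

21.4 days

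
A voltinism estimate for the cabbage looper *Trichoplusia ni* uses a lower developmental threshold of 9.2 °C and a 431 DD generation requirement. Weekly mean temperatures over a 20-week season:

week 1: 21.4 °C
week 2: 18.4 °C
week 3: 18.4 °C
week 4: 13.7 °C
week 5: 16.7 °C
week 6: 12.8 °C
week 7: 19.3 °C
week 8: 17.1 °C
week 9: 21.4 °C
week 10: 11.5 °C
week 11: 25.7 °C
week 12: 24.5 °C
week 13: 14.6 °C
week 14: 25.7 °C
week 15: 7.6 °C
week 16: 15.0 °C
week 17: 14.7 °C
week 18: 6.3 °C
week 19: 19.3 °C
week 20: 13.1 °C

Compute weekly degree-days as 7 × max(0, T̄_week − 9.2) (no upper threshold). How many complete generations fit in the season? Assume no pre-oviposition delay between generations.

Weekly DD (7 × max(0, T̄ − 9.2)): 85.4, 64.4, 64.4, 31.5, 52.5, 25.2, 70.7, 55.3, 85.4, 16.1, 115.5, 107.1, 37.8, 115.5, 0.0, 40.6, 38.5, 0.0, 70.7, 27.3.
Season total = 1103.9 DD.
Complete generations = ⌊1103.9 / 431⌋ = 2.

2 generations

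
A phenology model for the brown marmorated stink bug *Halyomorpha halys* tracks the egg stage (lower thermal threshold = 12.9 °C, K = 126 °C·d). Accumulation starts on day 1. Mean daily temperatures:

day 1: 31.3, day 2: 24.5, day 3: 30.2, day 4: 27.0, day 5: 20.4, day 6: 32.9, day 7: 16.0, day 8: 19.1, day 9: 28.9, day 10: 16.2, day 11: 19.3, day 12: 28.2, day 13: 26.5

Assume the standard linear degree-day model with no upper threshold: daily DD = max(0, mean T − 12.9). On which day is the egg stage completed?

Daily DD above 12.9 °C: 18.4, 11.6, 17.3, 14.1, 7.5, 20.0, 3.1, 6.2, 16.0, 3.3, 6.4, 15.3, 13.6.
Cumulative: 18.4, 30.0, 47.3, 61.4, 68.9, 88.9, 92.0, 98.2, 114.2, 117.5, 123.9, 139.2, 152.8.
The total first reaches 126 DD on day 12.

day 12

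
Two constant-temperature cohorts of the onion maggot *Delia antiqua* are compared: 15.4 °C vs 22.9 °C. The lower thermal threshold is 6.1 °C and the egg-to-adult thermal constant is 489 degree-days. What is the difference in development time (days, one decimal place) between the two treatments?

At 15.4 °C: 489 / (15.4 − 6.1) = 489 / 9.3 = 52.581 d.
At 22.9 °C: 489 / (22.9 − 6.1) = 489 / 16.8 = 29.107 d.
Difference = |52.581 − 29.107| = 23.474 ≈ 23.5 days.

23.5 days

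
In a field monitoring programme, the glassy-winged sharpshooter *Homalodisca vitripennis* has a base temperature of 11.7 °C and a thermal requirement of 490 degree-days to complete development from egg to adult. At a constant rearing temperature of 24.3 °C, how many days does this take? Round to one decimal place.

Daily accumulation = 24.3 − 11.7 = 12.6 DD/day.
Duration = 490 / 12.6 = 38.889 ≈ 38.9 days.

38.9 days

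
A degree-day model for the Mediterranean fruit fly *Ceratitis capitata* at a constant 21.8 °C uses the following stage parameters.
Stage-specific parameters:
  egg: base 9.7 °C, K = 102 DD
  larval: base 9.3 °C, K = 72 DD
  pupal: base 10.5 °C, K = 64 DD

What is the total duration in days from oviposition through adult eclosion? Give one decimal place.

egg: 102 / (21.8 − 9.7) = 102 / 12.1 = 8.430 d.
larval: 72 / (21.8 − 9.3) = 72 / 12.5 = 5.760 d.
pupal: 64 / (21.8 − 10.5) = 64 / 11.3 = 5.664 d.
Sum = 19.853 ≈ 19.9 days.

19.9 days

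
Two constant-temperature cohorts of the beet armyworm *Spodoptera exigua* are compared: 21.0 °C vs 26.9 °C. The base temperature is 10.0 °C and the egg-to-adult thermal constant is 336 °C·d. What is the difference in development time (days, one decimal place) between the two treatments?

At 21.0 °C: 336 / (21.0 − 10.0) = 336 / 11.0 = 30.545 d.
At 26.9 °C: 336 / (26.9 − 10.0) = 336 / 16.9 = 19.882 d.
Difference = |30.545 − 19.882| = 10.664 ≈ 10.7 days.

10.7 days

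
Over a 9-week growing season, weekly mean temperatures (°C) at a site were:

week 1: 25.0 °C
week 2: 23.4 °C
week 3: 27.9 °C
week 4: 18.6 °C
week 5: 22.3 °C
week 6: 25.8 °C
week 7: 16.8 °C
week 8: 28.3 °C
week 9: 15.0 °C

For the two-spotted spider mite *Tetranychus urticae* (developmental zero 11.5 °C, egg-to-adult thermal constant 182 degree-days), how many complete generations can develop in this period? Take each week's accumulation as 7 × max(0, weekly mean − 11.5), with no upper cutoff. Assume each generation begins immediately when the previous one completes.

Weekly DD (7 × max(0, T̄ − 11.5)): 94.5, 83.3, 114.8, 49.7, 75.6, 100.1, 37.1, 117.6, 24.5.
Season total = 697.2 DD.
Complete generations = ⌊697.2 / 182⌋ = 3.

3 generations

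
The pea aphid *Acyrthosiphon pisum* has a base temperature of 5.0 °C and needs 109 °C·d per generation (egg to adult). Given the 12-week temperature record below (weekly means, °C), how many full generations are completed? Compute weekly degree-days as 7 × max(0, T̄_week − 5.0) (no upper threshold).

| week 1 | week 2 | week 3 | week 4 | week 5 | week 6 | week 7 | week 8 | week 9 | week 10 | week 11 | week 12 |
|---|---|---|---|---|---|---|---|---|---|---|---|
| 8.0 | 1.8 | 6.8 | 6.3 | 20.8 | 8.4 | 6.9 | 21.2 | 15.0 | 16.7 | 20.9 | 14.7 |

5 generations

Weekly DD (7 × max(0, T̄ − 5.0)): 21.0, 0.0, 12.6, 9.1, 110.6, 23.8, 13.3, 113.4, 70.0, 81.9, 111.3, 67.9.
Season total = 634.9 DD.
Complete generations = ⌊634.9 / 109⌋ = 5.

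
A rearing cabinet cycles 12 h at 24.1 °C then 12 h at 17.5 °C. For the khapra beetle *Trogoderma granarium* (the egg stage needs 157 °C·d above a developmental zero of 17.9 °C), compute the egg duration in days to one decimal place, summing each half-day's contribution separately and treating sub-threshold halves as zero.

Day half: max(0, 24.1 − 17.9) × 0.5 = 6.2 × 0.5 = 3.10 DD.
Night half: max(0, 17.5 − 17.9) × 0.5 = 0.0 × 0.5 = 0.00 DD.
Per 24 h: 3.10 DD/day.
Duration = 157 / 3.10 = 50.645 ≈ 50.6 days.

50.6 days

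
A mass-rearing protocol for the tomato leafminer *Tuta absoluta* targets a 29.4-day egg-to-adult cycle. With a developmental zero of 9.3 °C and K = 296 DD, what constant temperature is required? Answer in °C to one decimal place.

Required daily accumulation = 296 / 29.4 = 10.068 DD/day.
T = T_base + 10.068 = 9.3 + 10.068 = 19.368 ≈ 19.4 °C.

19.4 °C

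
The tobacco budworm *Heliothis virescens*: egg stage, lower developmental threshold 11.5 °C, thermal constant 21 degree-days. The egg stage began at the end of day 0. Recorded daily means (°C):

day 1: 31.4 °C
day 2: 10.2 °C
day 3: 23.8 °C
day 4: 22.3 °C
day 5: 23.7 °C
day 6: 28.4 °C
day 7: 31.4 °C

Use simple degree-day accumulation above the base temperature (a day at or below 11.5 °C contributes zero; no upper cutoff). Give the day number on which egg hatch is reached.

day 3

Daily DD above 11.5 °C: 19.9, 0.0, 12.3, 10.8, 12.2, 16.9, 19.9.
Cumulative: 19.9, 19.9, 32.2, 43.0, 55.2, 72.1, 92.0.
The total first reaches 21 DD on day 3.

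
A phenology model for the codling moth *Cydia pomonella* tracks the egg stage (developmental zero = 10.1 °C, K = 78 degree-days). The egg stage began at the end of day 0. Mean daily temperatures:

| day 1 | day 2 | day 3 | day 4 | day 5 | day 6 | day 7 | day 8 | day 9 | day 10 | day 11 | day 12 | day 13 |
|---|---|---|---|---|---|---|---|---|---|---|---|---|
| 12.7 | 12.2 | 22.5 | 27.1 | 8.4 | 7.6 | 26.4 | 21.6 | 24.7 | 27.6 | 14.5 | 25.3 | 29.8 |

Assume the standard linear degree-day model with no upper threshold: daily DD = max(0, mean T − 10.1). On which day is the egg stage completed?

day 10

Daily DD above 10.1 °C: 2.6, 2.1, 12.4, 17.0, 0.0, 0.0, 16.3, 11.5, 14.6, 17.5, 4.4, 15.2, 19.7.
Cumulative: 2.6, 4.7, 17.1, 34.1, 34.1, 34.1, 50.4, 61.9, 76.5, 94.0, 98.4, 113.6, 133.3.
The total first reaches 78 DD on day 10.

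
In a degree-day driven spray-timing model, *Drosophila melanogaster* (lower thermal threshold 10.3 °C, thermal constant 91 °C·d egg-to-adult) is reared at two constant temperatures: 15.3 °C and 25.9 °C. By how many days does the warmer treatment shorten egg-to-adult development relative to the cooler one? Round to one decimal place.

At 15.3 °C: 91 / (15.3 − 10.3) = 91 / 5.0 = 18.200 d.
At 25.9 °C: 91 / (25.9 − 10.3) = 91 / 15.6 = 5.833 d.
Difference = |18.200 − 5.833| = 12.367 ≈ 12.4 days.

12.4 days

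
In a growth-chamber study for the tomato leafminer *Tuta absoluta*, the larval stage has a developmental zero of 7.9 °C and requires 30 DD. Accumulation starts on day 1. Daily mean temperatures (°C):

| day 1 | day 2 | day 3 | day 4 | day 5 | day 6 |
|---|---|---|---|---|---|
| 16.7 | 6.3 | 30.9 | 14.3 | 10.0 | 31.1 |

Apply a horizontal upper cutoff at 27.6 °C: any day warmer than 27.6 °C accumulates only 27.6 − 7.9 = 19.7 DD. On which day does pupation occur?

day 4

Daily DD above 7.9 °C (capped at 19.7): 8.8, 0.0, 19.7, 6.4, 2.1, 19.7.
Cumulative: 8.8, 8.8, 28.5, 34.9, 37.0, 56.7.
The total first reaches 30 DD on day 4.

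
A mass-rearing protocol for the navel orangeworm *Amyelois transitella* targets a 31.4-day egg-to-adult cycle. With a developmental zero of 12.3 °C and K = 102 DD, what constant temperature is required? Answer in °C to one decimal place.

Required daily accumulation = 102 / 31.4 = 3.248 DD/day.
T = T_base + 3.248 = 12.3 + 3.248 = 15.548 ≈ 15.5 °C.

15.5 °C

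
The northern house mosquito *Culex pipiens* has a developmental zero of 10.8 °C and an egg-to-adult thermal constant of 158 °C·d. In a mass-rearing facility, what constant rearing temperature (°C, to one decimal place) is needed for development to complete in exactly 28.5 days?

Required daily accumulation = 158 / 28.5 = 5.544 DD/day.
T = T_base + 5.544 = 10.8 + 5.544 = 16.344 ≈ 16.3 °C.

16.3 °C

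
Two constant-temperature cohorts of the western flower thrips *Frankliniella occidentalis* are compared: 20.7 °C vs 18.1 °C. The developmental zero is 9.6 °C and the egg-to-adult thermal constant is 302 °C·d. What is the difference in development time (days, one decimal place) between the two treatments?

At 20.7 °C: 302 / (20.7 − 9.6) = 302 / 11.1 = 27.207 d.
At 18.1 °C: 302 / (18.1 − 9.6) = 302 / 8.5 = 35.529 d.
Difference = |27.207 − 35.529| = 8.322 ≈ 8.3 days.

8.3 days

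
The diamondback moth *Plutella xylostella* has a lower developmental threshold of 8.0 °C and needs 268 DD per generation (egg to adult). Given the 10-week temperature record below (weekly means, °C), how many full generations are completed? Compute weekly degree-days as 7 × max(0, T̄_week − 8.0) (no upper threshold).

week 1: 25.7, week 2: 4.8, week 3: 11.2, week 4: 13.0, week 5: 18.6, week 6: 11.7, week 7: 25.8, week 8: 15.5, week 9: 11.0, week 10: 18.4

2 generations

Weekly DD (7 × max(0, T̄ − 8.0)): 123.9, 0.0, 22.4, 35.0, 74.2, 25.9, 124.6, 52.5, 21.0, 72.8.
Season total = 552.3 DD.
Complete generations = ⌊552.3 / 268⌋ = 2.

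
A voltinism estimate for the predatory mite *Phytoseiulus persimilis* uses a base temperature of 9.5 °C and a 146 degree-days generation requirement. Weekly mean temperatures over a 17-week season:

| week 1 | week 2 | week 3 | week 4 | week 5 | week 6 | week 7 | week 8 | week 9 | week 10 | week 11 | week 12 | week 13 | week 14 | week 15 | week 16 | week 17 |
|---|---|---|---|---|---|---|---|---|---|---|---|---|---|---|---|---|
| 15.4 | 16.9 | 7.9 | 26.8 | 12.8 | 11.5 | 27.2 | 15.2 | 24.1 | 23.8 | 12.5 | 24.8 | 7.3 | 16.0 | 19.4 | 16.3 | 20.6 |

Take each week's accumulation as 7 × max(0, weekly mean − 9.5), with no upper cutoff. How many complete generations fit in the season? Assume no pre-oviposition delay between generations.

Weekly DD (7 × max(0, T̄ − 9.5)): 41.3, 51.8, 0.0, 121.1, 23.1, 14.0, 123.9, 39.9, 102.2, 100.1, 21.0, 107.1, 0.0, 45.5, 69.3, 47.6, 77.7.
Season total = 985.6 DD.
Complete generations = ⌊985.6 / 146⌋ = 6.

6 generations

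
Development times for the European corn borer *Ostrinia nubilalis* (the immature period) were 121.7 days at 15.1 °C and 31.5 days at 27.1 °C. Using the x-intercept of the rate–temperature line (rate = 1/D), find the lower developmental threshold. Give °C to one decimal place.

Under the model K = D·(T − T_b), so D₁·(T₁ − T_b) = D₂·(T₂ − T_b).
121.7·(15.1 − T_b) = 31.5·(27.1 − T_b)
T_b = (121.7·15.1 − 31.5·27.1) / (121.7 − 31.5) = 984.02 / 90.2 = 10.909 °C ≈ 10.9 °C.

10.9 °C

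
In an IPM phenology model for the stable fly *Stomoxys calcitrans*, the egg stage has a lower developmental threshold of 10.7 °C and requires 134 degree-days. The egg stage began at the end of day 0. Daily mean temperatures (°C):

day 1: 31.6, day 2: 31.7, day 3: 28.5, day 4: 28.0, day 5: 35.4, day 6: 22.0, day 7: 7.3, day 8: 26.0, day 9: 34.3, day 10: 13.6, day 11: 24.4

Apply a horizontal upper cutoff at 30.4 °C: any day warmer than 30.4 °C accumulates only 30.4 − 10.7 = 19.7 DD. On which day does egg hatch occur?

day 9

Daily DD above 10.7 °C (capped at 19.7): 19.7, 19.7, 17.8, 17.3, 19.7, 11.3, 0.0, 15.3, 19.7, 2.9, 13.7.
Cumulative: 19.7, 39.4, 57.2, 74.5, 94.2, 105.5, 105.5, 120.8, 140.5, 143.4, 157.1.
The total first reaches 134 DD on day 9.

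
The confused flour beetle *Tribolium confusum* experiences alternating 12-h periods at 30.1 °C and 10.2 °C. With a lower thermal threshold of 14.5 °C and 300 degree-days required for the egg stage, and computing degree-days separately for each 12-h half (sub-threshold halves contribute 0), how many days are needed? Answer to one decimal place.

38.5 days

Day half: max(0, 30.1 − 14.5) × 0.5 = 15.6 × 0.5 = 7.80 DD.
Night half: max(0, 10.2 − 14.5) × 0.5 = 0.0 × 0.5 = 0.00 DD.
Per 24 h: 7.80 DD/day.
Duration = 300 / 7.80 = 38.462 ≈ 38.5 days.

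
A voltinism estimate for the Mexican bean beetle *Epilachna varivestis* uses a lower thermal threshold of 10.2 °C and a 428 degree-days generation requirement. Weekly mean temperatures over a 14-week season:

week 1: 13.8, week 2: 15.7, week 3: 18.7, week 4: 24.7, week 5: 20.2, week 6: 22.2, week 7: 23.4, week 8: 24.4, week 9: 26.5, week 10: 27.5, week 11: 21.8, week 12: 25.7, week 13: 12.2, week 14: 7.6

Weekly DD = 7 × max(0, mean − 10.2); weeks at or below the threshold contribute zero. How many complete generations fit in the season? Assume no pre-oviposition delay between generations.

2 generations

Weekly DD (7 × max(0, T̄ − 10.2)): 25.2, 38.5, 59.5, 101.5, 70.0, 84.0, 92.4, 99.4, 114.1, 121.1, 81.2, 108.5, 14.0, 0.0.
Season total = 1009.4 DD.
Complete generations = ⌊1009.4 / 428⌋ = 2.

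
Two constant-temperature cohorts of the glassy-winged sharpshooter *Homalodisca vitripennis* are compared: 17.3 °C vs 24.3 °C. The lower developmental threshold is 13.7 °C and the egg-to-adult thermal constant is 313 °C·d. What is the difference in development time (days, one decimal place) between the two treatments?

At 17.3 °C: 313 / (17.3 − 13.7) = 313 / 3.6 = 86.944 d.
At 24.3 °C: 313 / (24.3 − 13.7) = 313 / 10.6 = 29.528 d.
Difference = |86.944 − 29.528| = 57.416 ≈ 57.4 days.

57.4 days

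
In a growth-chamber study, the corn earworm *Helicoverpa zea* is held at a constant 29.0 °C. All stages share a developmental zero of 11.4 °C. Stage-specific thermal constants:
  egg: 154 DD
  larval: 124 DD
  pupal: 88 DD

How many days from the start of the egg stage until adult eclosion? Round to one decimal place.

Daily accumulation at 29.0 °C = 29.0 − 11.4 = 17.6 DD/day.
Total K = 154 + 124 + 88 = 366 DD.
Total duration = 366 / 17.6 = 20.795 ≈ 20.8 days.

20.8 days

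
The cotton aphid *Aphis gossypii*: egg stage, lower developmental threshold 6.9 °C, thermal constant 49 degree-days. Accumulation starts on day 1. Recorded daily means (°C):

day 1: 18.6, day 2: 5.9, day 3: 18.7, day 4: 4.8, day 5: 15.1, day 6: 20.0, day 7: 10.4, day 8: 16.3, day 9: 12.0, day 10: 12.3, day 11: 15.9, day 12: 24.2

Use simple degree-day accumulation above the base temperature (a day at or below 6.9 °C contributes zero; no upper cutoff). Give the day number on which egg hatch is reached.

day 8

Daily DD above 6.9 °C: 11.7, 0.0, 11.8, 0.0, 8.2, 13.1, 3.5, 9.4, 5.1, 5.4, 9.0, 17.3.
Cumulative: 11.7, 11.7, 23.5, 23.5, 31.7, 44.8, 48.3, 57.7, 62.8, 68.2, 77.2, 94.5.
The total first reaches 49 DD on day 8.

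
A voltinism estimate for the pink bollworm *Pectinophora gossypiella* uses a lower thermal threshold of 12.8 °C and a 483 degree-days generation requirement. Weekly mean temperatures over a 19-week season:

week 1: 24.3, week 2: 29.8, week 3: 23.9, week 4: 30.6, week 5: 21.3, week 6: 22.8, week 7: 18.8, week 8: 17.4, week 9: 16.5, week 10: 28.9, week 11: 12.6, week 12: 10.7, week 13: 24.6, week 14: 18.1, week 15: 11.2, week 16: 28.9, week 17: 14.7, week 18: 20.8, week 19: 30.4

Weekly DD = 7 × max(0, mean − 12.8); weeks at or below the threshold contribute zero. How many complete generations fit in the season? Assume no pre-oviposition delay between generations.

2 generations

Weekly DD (7 × max(0, T̄ − 12.8)): 80.5, 119.0, 77.7, 124.6, 59.5, 70.0, 42.0, 32.2, 25.9, 112.7, 0.0, 0.0, 82.6, 37.1, 0.0, 112.7, 13.3, 56.0, 123.2.
Season total = 1169.0 DD.
Complete generations = ⌊1169.0 / 483⌋ = 2.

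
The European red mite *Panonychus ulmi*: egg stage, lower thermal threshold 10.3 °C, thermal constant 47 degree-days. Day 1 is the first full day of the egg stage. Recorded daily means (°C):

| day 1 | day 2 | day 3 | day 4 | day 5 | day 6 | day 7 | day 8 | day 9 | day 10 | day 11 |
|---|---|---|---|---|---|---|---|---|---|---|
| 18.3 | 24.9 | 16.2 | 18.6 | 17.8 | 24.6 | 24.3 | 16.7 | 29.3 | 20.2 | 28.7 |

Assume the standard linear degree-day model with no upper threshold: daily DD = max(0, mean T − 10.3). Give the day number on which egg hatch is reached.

Daily DD above 10.3 °C: 8.0, 14.6, 5.9, 8.3, 7.5, 14.3, 14.0, 6.4, 19.0, 9.9, 18.4.
Cumulative: 8.0, 22.6, 28.5, 36.8, 44.3, 58.6, 72.6, 79.0, 98.0, 107.9, 126.3.
The total first reaches 47 DD on day 6.

day 6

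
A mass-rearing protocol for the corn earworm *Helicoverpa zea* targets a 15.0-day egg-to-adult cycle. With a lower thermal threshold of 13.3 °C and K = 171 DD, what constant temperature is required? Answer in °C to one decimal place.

24.7 °C

Required daily accumulation = 171 / 15.0 = 11.400 DD/day.
T = T_base + 11.400 = 13.3 + 11.400 = 24.700 ≈ 24.7 °C.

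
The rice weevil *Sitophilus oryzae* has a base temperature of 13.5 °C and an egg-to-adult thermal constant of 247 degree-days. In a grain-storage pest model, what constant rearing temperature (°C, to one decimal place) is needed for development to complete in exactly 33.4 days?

20.9 °C

Required daily accumulation = 247 / 33.4 = 7.395 DD/day.
T = T_base + 7.395 = 13.5 + 7.395 = 20.895 ≈ 20.9 °C.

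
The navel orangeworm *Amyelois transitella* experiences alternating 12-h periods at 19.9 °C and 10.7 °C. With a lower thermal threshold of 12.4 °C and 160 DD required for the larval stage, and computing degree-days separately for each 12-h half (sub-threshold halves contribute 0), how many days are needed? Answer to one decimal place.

42.7 days

Day half: max(0, 19.9 − 12.4) × 0.5 = 7.5 × 0.5 = 3.75 DD.
Night half: max(0, 10.7 − 12.4) × 0.5 = 0.0 × 0.5 = 0.00 DD.
Per 24 h: 3.75 DD/day.
Duration = 160 / 3.75 = 42.667 ≈ 42.7 days.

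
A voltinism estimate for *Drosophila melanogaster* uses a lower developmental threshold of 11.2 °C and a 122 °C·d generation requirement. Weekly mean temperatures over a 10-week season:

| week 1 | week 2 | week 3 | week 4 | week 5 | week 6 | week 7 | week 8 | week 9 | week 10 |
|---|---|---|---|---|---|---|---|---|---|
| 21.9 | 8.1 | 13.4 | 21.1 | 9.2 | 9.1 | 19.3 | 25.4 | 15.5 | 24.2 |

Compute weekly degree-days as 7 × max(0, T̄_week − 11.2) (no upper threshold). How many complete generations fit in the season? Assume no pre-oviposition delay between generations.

Weekly DD (7 × max(0, T̄ − 11.2)): 74.9, 0.0, 15.4, 69.3, 0.0, 0.0, 56.7, 99.4, 30.1, 91.0.
Season total = 436.8 DD.
Complete generations = ⌊436.8 / 122⌋ = 3.

3 generations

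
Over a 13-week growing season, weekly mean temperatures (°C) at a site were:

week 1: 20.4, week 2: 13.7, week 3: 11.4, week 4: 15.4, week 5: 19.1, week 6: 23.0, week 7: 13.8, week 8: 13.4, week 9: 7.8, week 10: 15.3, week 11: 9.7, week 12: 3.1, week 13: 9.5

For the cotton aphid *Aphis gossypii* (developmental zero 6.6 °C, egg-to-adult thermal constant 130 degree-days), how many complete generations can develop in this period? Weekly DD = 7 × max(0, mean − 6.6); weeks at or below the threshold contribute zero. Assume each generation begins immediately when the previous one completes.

5 generations

Weekly DD (7 × max(0, T̄ − 6.6)): 96.6, 49.7, 33.6, 61.6, 87.5, 114.8, 50.4, 47.6, 8.4, 60.9, 21.7, 0.0, 20.3.
Season total = 653.1 DD.
Complete generations = ⌊653.1 / 130⌋ = 5.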